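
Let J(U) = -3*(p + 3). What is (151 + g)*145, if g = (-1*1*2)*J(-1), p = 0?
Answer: 24505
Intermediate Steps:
J(U) = -9 (J(U) = -3*(0 + 3) = -3*3 = -9)
g = 18 (g = (-1*1*2)*(-9) = -1*2*(-9) = -2*(-9) = 18)
(151 + g)*145 = (151 + 18)*145 = 169*145 = 24505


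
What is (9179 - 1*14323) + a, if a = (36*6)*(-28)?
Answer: -11192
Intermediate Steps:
a = -6048 (a = 216*(-28) = -6048)
(9179 - 1*14323) + a = (9179 - 1*14323) - 6048 = (9179 - 14323) - 6048 = -5144 - 6048 = -11192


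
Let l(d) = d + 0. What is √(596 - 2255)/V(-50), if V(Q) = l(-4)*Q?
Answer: I*√1659/200 ≈ 0.20365*I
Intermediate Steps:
l(d) = d
V(Q) = -4*Q
√(596 - 2255)/V(-50) = √(596 - 2255)/((-4*(-50))) = √(-1659)/200 = (I*√1659)*(1/200) = I*√1659/200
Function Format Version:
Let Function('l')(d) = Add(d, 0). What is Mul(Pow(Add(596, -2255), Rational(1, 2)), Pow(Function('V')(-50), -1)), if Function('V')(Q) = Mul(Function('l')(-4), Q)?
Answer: Mul(Rational(1, 200), I, Pow(1659, Rational(1, 2))) ≈ Mul(0.20365, I)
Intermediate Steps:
Function('l')(d) = d
Function('V')(Q) = Mul(-4, Q)
Mul(Pow(Add(596, -2255), Rational(1, 2)), Pow(Function('V')(-50), -1)) = Mul(Pow(Add(596, -2255), Rational(1, 2)), Pow(Mul(-4, -50), -1)) = Mul(Pow(-1659, Rational(1, 2)), Pow(200, -1)) = Mul(Mul(I, Pow(1659, Rational(1, 2))), Rational(1, 200)) = Mul(Rational(1, 200), I, Pow(1659, Rational(1, 2)))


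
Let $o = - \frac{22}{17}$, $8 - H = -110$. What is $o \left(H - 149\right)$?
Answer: $\frac{682}{17} \approx 40.118$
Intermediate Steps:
$H = 118$ ($H = 8 - -110 = 8 + 110 = 118$)
$o = - \frac{22}{17}$ ($o = \left(-22\right) \frac{1}{17} = - \frac{22}{17} \approx -1.2941$)
$o \left(H - 149\right) = - \frac{22 \left(118 - 149\right)}{17} = \left(- \frac{22}{17}\right) \left(-31\right) = \frac{682}{17}$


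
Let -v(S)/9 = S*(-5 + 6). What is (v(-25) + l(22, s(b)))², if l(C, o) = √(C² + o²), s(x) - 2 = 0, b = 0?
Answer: 51113 + 900*√122 ≈ 61054.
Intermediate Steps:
v(S) = -9*S (v(S) = -9*S*(-5 + 6) = -9*S)
s(x) = 2 (s(x) = 2 + 0 = 2)
(v(-25) + l(22, s(b)))² = (-9*(-25) + √(22² + 2²))² = (225 + √(484 + 4))² = (225 + √488)² = (225 + 2*√122)²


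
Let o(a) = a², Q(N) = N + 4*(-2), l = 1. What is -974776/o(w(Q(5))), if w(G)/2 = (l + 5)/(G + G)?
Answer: -243694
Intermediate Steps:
Q(N) = -8 + N (Q(N) = N - 8 = -8 + N)
w(G) = 6/G (w(G) = 2*((1 + 5)/(G + G)) = 2*(6/((2*G))) = 2*(6*(1/(2*G))) = 2*(3/G) = 6/G)
-974776/o(w(Q(5))) = -974776*(-8 + 5)²/36 = -974776/((6/(-3))²) = -974776/((6*(-⅓))²) = -974776/((-2)²) = -974776/4 = -974776*¼ = -243694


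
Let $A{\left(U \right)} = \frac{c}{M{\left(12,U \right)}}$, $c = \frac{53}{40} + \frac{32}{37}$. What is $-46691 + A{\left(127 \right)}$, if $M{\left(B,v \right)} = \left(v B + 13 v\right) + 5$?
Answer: $- \frac{219746519159}{4706400} \approx -46691.0$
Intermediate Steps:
$M{\left(B,v \right)} = 5 + 13 v + B v$ ($M{\left(B,v \right)} = \left(B v + 13 v\right) + 5 = \left(13 v + B v\right) + 5 = 5 + 13 v + B v$)
$c = \frac{3241}{1480}$ ($c = 53 \cdot \frac{1}{40} + 32 \cdot \frac{1}{37} = \frac{53}{40} + \frac{32}{37} = \frac{3241}{1480} \approx 2.1899$)
$A{\left(U \right)} = \frac{3241}{1480 \left(5 + 25 U\right)}$ ($A{\left(U \right)} = \frac{3241}{1480 \left(5 + 13 U + 12 U\right)} = \frac{3241}{1480 \left(5 + 25 U\right)}$)
$-46691 + A{\left(127 \right)} = -46691 + \frac{3241}{7400 \left(1 + 5 \cdot 127\right)} = -46691 + \frac{3241}{7400 \left(1 + 635\right)} = -46691 + \frac{3241}{7400 \cdot 636} = -46691 + \frac{3241}{7400} \cdot \frac{1}{636} = -46691 + \frac{3241}{4706400} = - \frac{219746519159}{4706400}$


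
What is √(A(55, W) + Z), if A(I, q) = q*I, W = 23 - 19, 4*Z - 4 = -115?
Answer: √769/2 ≈ 13.865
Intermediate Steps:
Z = -111/4 (Z = 1 + (¼)*(-115) = 1 - 115/4 = -111/4 ≈ -27.750)
W = 4
A(I, q) = I*q
√(A(55, W) + Z) = √(55*4 - 111/4) = √(220 - 111/4) = √(769/4) = √769/2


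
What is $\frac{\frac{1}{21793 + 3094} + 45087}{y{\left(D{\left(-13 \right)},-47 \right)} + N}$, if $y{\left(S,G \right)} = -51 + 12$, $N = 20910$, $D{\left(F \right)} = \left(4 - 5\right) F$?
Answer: $\frac{1122080170}{519416577} \approx 2.1603$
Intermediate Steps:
$D{\left(F \right)} = - F$
$y{\left(S,G \right)} = -39$
$\frac{\frac{1}{21793 + 3094} + 45087}{y{\left(D{\left(-13 \right)},-47 \right)} + N} = \frac{\frac{1}{21793 + 3094} + 45087}{-39 + 20910} = \frac{\frac{1}{24887} + 45087}{20871} = \left(\frac{1}{24887} + 45087\right) \frac{1}{20871} = \frac{1122080170}{24887} \cdot \frac{1}{20871} = \frac{1122080170}{519416577}$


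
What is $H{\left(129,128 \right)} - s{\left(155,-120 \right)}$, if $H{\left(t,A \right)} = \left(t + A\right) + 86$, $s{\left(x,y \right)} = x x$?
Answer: $-23682$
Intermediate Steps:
$s{\left(x,y \right)} = x^{2}$
$H{\left(t,A \right)} = 86 + A + t$ ($H{\left(t,A \right)} = \left(A + t\right) + 86 = 86 + A + t$)
$H{\left(129,128 \right)} - s{\left(155,-120 \right)} = \left(86 + 128 + 129\right) - 155^{2} = 343 - 24025 = -23682$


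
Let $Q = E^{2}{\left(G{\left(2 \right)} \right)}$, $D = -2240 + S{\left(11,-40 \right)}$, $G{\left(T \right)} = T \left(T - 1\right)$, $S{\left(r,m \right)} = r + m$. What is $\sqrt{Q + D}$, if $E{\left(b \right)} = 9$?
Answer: $2 i \sqrt{547} \approx 46.776 i$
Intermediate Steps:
$S{\left(r,m \right)} = m + r$
$G{\left(T \right)} = T \left(-1 + T\right)$
$D = -2269$ ($D = -2240 + \left(-40 + 11\right) = -2240 - 29 = -2269$)
$Q = 81$ ($Q = 9^{2} = 81$)
$\sqrt{Q + D} = \sqrt{81 - 2269} = \sqrt{-2188} = 2 i \sqrt{547}$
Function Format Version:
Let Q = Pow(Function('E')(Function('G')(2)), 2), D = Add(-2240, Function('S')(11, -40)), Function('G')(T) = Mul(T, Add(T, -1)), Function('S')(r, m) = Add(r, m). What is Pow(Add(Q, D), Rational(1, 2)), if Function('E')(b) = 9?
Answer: Mul(2, I, Pow(547, Rational(1, 2))) ≈ Mul(46.776, I)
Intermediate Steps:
Function('S')(r, m) = Add(m, r)
Function('G')(T) = Mul(T, Add(-1, T))
D = -2269 (D = Add(-2240, Add(-40, 11)) = Add(-2240, -29) = -2269)
Q = 81 (Q = Pow(9, 2) = 81)
Pow(Add(Q, D), Rational(1, 2)) = Pow(Add(81, -2269), Rational(1, 2)) = Pow(-2188, Rational(1, 2)) = Mul(2, I, Pow(547, Rational(1, 2)))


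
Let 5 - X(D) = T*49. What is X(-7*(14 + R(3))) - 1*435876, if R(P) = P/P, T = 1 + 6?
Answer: -436214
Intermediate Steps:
T = 7
R(P) = 1
X(D) = -338 (X(D) = 5 - 7*49 = 5 - 1*343 = 5 - 343 = -338)
X(-7*(14 + R(3))) - 1*435876 = -338 - 1*435876 = -338 - 435876 = -436214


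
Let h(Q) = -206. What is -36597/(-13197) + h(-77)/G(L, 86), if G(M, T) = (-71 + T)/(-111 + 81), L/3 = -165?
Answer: 1824587/4399 ≈ 414.77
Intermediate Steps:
L = -495 (L = 3*(-165) = -495)
G(M, T) = 71/30 - T/30 (G(M, T) = (-71 + T)/(-30) = (-71 + T)*(-1/30) = 71/30 - T/30)
-36597/(-13197) + h(-77)/G(L, 86) = -36597/(-13197) - 206/(71/30 - 1/30*86) = -36597*(-1/13197) - 206/(71/30 - 43/15) = 12199/4399 - 206/(-1/2) = 12199/4399 - 206*(-2) = 12199/4399 + 412 = 1824587/4399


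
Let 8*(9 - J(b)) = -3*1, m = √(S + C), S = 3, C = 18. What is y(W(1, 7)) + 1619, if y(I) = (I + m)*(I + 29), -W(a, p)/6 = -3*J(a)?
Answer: 559829/16 + 791*√21/4 ≈ 35896.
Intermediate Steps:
m = √21 (m = √(3 + 18) = √21 ≈ 4.5826)
J(b) = 75/8 (J(b) = 9 - (-3)/8 = 9 - ⅛*(-3) = 9 + 3/8 = 75/8)
W(a, p) = 675/4 (W(a, p) = -(-18)*75/8 = -6*(-225/8) = 675/4)
y(I) = (29 + I)*(I + √21) (y(I) = (I + √21)*(I + 29) = (I + √21)*(29 + I) = (29 + I)*(I + √21))
y(W(1, 7)) + 1619 = ((675/4)² + 29*(675/4) + 29*√21 + 675*√21/4) + 1619 = (455625/16 + 19575/4 + 29*√21 + 675*√21/4) + 1619 = (533925/16 + 791*√21/4) + 1619 = 559829/16 + 791*√21/4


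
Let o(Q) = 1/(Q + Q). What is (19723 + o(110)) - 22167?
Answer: -537679/220 ≈ -2444.0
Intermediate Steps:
o(Q) = 1/(2*Q)
(19723 + o(110)) - 22167 = (19723 + (½)/110) - 22167 = (19723 + (½)*(1/110)) - 22167 = (19723 + 1/220) - 22167 = 4339061/220 - 22167 = -537679/220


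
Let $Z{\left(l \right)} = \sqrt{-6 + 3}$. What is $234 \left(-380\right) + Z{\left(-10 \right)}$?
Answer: $-88920 + i \sqrt{3} \approx -88920.0 + 1.732 i$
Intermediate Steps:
$Z{\left(l \right)} = i \sqrt{3}$ ($Z{\left(l \right)} = \sqrt{-3} = i \sqrt{3}$)
$234 \left(-380\right) + Z{\left(-10 \right)} = 234 \left(-380\right) + i \sqrt{3} = -88920 + i \sqrt{3}$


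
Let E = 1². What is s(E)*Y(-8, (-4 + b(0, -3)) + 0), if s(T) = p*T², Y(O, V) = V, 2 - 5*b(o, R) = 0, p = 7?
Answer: -126/5 ≈ -25.200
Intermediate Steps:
b(o, R) = ⅖ (b(o, R) = ⅖ - ⅕*0 = ⅖ + 0 = ⅖)
E = 1
s(T) = 7*T²
s(E)*Y(-8, (-4 + b(0, -3)) + 0) = (7*1²)*((-4 + ⅖) + 0) = (7*1)*(-18/5 + 0) = 7*(-18/5) = -126/5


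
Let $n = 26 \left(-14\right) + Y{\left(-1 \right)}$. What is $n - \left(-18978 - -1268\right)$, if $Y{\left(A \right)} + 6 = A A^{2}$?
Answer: $17339$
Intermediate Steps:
$Y{\left(A \right)} = -6 + A^{3}$ ($Y{\left(A \right)} = -6 + A A^{2} = -6 + A^{3}$)
$n = -371$ ($n = 26 \left(-14\right) - \left(6 - \left(-1\right)^{3}\right) = -364 - 7 = -371$)
$n - \left(-18978 - -1268\right) = -371 - \left(-18978 - -1268\right) = -371 - \left(-18978 + 1268\right) = -371 - -17710 = -371 + 17710 = 17339$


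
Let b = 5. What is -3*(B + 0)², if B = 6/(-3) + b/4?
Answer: -27/16 ≈ -1.6875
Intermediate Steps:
B = -¾ (B = 6/(-3) + 5/4 = 6*(-⅓) + 5*(¼) = -2 + 5/4 = -¾ ≈ -0.75000)
-3*(B + 0)² = -3*(-¾ + 0)² = -3*(-¾)² = -3*9/16 = -27/16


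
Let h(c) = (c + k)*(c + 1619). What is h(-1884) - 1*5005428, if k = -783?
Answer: -4298673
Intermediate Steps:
h(c) = (-783 + c)*(1619 + c) (h(c) = (c - 783)*(c + 1619) = (-783 + c)*(1619 + c))
h(-1884) - 1*5005428 = (-1267677 + (-1884)² + 836*(-1884)) - 1*5005428 = (-1267677 + 3549456 - 1575024) - 5005428 = 706755 - 5005428 = -4298673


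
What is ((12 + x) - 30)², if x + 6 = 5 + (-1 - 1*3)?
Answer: 529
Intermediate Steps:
x = -5 (x = -6 + (5 + (-1 - 1*3)) = -6 + (5 + (-1 - 3)) = -6 + (5 - 4) = -6 + 1 = -5)
((12 + x) - 30)² = ((12 - 5) - 30)² = (7 - 30)² = (-23)² = 529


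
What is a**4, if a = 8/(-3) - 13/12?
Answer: 50625/256 ≈ 197.75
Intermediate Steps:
a = -15/4 (a = 8*(-1/3) - 13*1/12 = -8/3 - 13/12 = -15/4 ≈ -3.7500)
a**4 = (-15/4)**4 = 50625/256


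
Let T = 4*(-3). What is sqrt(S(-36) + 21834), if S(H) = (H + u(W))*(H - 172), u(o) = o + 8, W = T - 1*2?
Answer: sqrt(30570) ≈ 174.84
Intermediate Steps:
T = -12
W = -14 (W = -12 - 1*2 = -12 - 2 = -14)
u(o) = 8 + o
S(H) = (-172 + H)*(-6 + H) (S(H) = (H + (8 - 14))*(H - 172) = (H - 6)*(-172 + H) = (-6 + H)*(-172 + H) = (-172 + H)*(-6 + H))
sqrt(S(-36) + 21834) = sqrt((1032 + (-36)**2 - 178*(-36)) + 21834) = sqrt((1032 + 1296 + 6408) + 21834) = sqrt(8736 + 21834) = sqrt(30570)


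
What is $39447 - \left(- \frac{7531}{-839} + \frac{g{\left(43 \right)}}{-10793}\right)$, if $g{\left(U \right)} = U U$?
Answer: $\frac{8305250079}{210589} \approx 39438.0$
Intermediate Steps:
$g{\left(U \right)} = U^{2}$
$39447 - \left(- \frac{7531}{-839} + \frac{g{\left(43 \right)}}{-10793}\right) = 39447 - \left(- \frac{7531}{-839} + \frac{43^{2}}{-10793}\right) = 39447 - \left(\left(-7531\right) \left(- \frac{1}{839}\right) + 1849 \left(- \frac{1}{10793}\right)\right) = 39447 - \left(\frac{7531}{839} - \frac{43}{251}\right) = 39447 - \frac{1854204}{210589} = \frac{8305250079}{210589}$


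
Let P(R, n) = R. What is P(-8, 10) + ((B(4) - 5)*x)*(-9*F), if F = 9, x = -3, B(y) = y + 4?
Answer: 721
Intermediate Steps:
B(y) = 4 + y
P(-8, 10) + ((B(4) - 5)*x)*(-9*F) = -8 + (((4 + 4) - 5)*(-3))*(-9*9) = -8 + ((8 - 5)*(-3))*(-81) = -8 + (3*(-3))*(-81) = -8 - 9*(-81) = -8 + 729 = 721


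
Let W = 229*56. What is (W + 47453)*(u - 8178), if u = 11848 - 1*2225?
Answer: 87100265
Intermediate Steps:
u = 9623 (u = 11848 - 2225 = 9623)
W = 12824
(W + 47453)*(u - 8178) = (12824 + 47453)*(9623 - 8178) = 60277*1445 = 87100265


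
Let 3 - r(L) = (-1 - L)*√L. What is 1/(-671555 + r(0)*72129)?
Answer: -1/455168 ≈ -2.1970e-6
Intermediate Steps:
r(L) = 3 - √L*(-1 - L) (r(L) = 3 - (-1 - L)*√L = 3 - √L*(-1 - L))
1/(-671555 + r(0)*72129) = 1/(-671555 + (3 + √0 + 0^(3/2))*72129) = 1/(-671555 + (3 + 0 + 0)*72129) = 1/(-671555 + 3*72129) = 1/(-671555 + 216387) = 1/(-455168) = -1/455168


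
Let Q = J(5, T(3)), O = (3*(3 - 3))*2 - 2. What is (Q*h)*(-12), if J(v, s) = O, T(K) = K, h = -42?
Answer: -1008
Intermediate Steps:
O = -2 (O = (3*0)*2 - 2 = 0*2 - 2 = 0 - 2 = -2)
J(v, s) = -2
Q = -2
(Q*h)*(-12) = -2*(-42)*(-12) = 84*(-12) = -1008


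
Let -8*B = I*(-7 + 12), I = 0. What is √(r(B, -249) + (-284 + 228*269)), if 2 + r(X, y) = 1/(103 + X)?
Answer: √647637117/103 ≈ 247.07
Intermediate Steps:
B = 0 (B = -0*(-7 + 12) = -0*5 = -⅛*0 = 0)
r(X, y) = -2 + 1/(103 + X)
√(r(B, -249) + (-284 + 228*269)) = √((-205 - 2*0)/(103 + 0) + (-284 + 228*269)) = √((-205 + 0)/103 + (-284 + 61332)) = √((1/103)*(-205) + 61048) = √(-205/103 + 61048) = √(6287739/103) = √647637117/103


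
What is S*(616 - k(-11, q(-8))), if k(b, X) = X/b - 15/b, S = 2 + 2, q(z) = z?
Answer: 27012/11 ≈ 2455.6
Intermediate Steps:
S = 4
k(b, X) = -15/b + X/b
S*(616 - k(-11, q(-8))) = 4*(616 - (-15 - 8)/(-11)) = 4*(616 - (-1)*(-23)/11) = 4*(616 - 1*23/11) = 4*(616 - 23/11) = 4*(6753/11) = 27012/11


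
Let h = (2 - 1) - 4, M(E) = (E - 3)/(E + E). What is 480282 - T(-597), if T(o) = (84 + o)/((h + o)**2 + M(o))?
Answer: 34407450610287/71640100 ≈ 4.8028e+5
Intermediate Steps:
M(E) = (-3 + E)/(2*E) (M(E) = (-3 + E)/((2*E)) = (-3 + E)*(1/(2*E)) = (-3 + E)/(2*E))
h = -3 (h = 1 - 4 = -3)
T(o) = (84 + o)/((-3 + o)**2 + (-3 + o)/(2*o))
480282 - T(-597) = 480282 - 2*(-597)*(84 - 597)/(-3 - 597 + 2*(-597)*(-3 - 597)**2) = 480282 - 2*(-597)*(-513)/(-3 - 597 + 2*(-597)*(-600)**2) = 480282 - 2*(-597)*(-513)/(-3 - 597 + 2*(-597)*360000) = 480282 - 2*(-597)*(-513)/(-3 - 597 - 429840000) = 480282 - 2*(-597)*(-513)/(-429840600) = 480282 - 2*(-597)*(-1)*(-513)/429840600 = 480282 - 1*(-102087/71640100) = 480282 + 102087/71640100 = 34407450610287/71640100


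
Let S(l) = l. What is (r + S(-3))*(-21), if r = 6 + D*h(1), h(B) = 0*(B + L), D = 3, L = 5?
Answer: -63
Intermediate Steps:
h(B) = 0 (h(B) = 0*(B + 5) = 0*(5 + B) = 0)
r = 6 (r = 6 + 3*0 = 6 + 0 = 6)
(r + S(-3))*(-21) = (6 - 3)*(-21) = 3*(-21) = -63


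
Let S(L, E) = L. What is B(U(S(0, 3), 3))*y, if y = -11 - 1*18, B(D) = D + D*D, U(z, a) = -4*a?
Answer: -3828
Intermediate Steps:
B(D) = D + D²
y = -29 (y = -11 - 18 = -29)
B(U(S(0, 3), 3))*y = ((-4*3)*(1 - 4*3))*(-29) = -12*(1 - 12)*(-29) = -12*(-11)*(-29) = 132*(-29) = -3828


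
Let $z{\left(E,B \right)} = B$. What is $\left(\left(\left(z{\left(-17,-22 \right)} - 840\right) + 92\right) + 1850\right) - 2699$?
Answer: $-1619$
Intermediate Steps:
$\left(\left(\left(z{\left(-17,-22 \right)} - 840\right) + 92\right) + 1850\right) - 2699 = \left(\left(\left(-22 - 840\right) + 92\right) + 1850\right) - 2699 = \left(\left(-862 + 92\right) + 1850\right) - 2699 = \left(-770 + 1850\right) - 2699 = 1080 - 2699 = -1619$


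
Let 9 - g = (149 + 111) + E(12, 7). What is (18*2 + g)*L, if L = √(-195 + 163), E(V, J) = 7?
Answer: -888*I*√2 ≈ -1255.8*I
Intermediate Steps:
g = -258 (g = 9 - ((149 + 111) + 7) = 9 - (260 + 7) = 9 - 1*267 = 9 - 267 = -258)
L = 4*I*√2 (L = √(-32) = 4*I*√2 ≈ 5.6569*I)
(18*2 + g)*L = (18*2 - 258)*(4*I*√2) = (36 - 258)*(4*I*√2) = -888*I*√2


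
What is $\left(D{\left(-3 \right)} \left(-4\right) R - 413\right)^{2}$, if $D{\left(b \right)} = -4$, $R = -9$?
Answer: $310249$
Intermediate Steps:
$\left(D{\left(-3 \right)} \left(-4\right) R - 413\right)^{2} = \left(\left(-4\right) \left(-4\right) \left(-9\right) - 413\right)^{2} = \left(16 \left(-9\right) - 413\right)^{2} = \left(-144 - 413\right)^{2} = \left(-557\right)^{2} = 310249$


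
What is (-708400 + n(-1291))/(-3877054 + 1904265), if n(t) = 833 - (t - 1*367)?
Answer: 705909/1972789 ≈ 0.35782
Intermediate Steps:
n(t) = 1200 - t (n(t) = 833 - (t - 367) = 833 - (-367 + t) = 833 + (367 - t) = 1200 - t)
(-708400 + n(-1291))/(-3877054 + 1904265) = (-708400 + (1200 - 1*(-1291)))/(-3877054 + 1904265) = (-708400 + (1200 + 1291))/(-1972789) = (-708400 + 2491)*(-1/1972789) = -705909*(-1/1972789) = 705909/1972789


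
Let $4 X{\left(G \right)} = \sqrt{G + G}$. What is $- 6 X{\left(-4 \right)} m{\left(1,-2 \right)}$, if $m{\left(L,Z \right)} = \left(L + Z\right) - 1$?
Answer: $6 i \sqrt{2} \approx 8.4853 i$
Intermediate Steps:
$X{\left(G \right)} = \frac{\sqrt{2} \sqrt{G}}{4}$ ($X{\left(G \right)} = \frac{\sqrt{G + G}}{4} = \frac{\sqrt{2 G}}{4} = \frac{\sqrt{2} \sqrt{G}}{4}$)
$m{\left(L,Z \right)} = -1 + L + Z$
$- 6 X{\left(-4 \right)} m{\left(1,-2 \right)} = - 6 \frac{\sqrt{2} \sqrt{-4}}{4} \left(-1 + 1 - 2\right) = - 6 \frac{\sqrt{2} \cdot 2 i}{4} \left(-2\right) = - 6 \frac{i \sqrt{2}}{2} \left(-2\right) = - 3 i \sqrt{2} \left(-2\right) = 6 i \sqrt{2}$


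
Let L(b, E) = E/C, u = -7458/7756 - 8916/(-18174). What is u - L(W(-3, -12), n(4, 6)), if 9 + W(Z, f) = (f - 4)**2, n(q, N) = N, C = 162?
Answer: -161122153/317154474 ≈ -0.50802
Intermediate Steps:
u = -5532433/11746462 (u = -7458*1/7756 - 8916*(-1/18174) = -3729/3878 + 1486/3029 = -5532433/11746462 ≈ -0.47099)
W(Z, f) = -9 + (-4 + f)**2 (W(Z, f) = -9 + (f - 4)**2 = -9 + (-4 + f)**2)
L(b, E) = E/162
u - L(W(-3, -12), n(4, 6)) = -5532433/11746462 - 6/162 = -5532433/11746462 - 1*1/27 = -5532433/11746462 - 1/27 = -161122153/317154474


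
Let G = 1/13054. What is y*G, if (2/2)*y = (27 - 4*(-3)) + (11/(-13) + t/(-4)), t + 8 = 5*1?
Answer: 2023/678808 ≈ 0.0029802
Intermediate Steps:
t = -3 (t = -8 + 5*1 = -8 + 5 = -3)
y = 2023/52 (y = (27 - 4*(-3)) + (11/(-13) - 3/(-4)) = (27 + 12) + (11*(-1/13) - 3*(-1/4)) = 39 + (-11/13 + 3/4) = 39 - 5/52 = 2023/52 ≈ 38.904)
G = 1/13054 ≈ 7.6605e-5
y*G = (2023/52)*(1/13054) = 2023/678808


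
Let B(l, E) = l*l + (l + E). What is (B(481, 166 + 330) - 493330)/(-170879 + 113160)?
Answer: 260992/57719 ≈ 4.5218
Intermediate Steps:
B(l, E) = E + l + l² (B(l, E) = l² + (E + l) = E + l + l²)
(B(481, 166 + 330) - 493330)/(-170879 + 113160) = (((166 + 330) + 481 + 481²) - 493330)/(-170879 + 113160) = ((496 + 481 + 231361) - 493330)/(-57719) = (232338 - 493330)*(-1/57719) = -260992*(-1/57719) = 260992/57719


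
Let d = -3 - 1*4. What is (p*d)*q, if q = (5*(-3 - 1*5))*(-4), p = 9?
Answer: -10080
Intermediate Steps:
d = -7 (d = -3 - 4 = -7)
q = 160 (q = (5*(-3 - 5))*(-4) = (5*(-8))*(-4) = -40*(-4) = 160)
(p*d)*q = (9*(-7))*160 = -63*160 = -10080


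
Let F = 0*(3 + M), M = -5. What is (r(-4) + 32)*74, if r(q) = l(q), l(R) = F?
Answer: 2368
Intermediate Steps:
F = 0 (F = 0*(3 - 5) = 0*(-2) = 0)
l(R) = 0
r(q) = 0
(r(-4) + 32)*74 = (0 + 32)*74 = 32*74 = 2368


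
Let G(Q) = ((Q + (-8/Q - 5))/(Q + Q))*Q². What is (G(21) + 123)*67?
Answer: 19229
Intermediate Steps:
G(Q) = Q*(-5 + Q - 8/Q)/2 (G(Q) = ((Q + (-5 - 8/Q))/((2*Q)))*Q² = ((-5 + Q - 8/Q)*(1/(2*Q)))*Q² = ((-5 + Q - 8/Q)/(2*Q))*Q² = Q*(-5 + Q - 8/Q)/2)
(G(21) + 123)*67 = ((-4 + (½)*21² - 5/2*21) + 123)*67 = ((-4 + (½)*441 - 105/2) + 123)*67 = ((-4 + 441/2 - 105/2) + 123)*67 = (164 + 123)*67 = 287*67 = 19229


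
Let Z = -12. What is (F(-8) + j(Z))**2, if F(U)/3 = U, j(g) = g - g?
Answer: 576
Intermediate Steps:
j(g) = 0
F(U) = 3*U
(F(-8) + j(Z))**2 = (3*(-8) + 0)**2 = (-24 + 0)**2 = (-24)**2 = 576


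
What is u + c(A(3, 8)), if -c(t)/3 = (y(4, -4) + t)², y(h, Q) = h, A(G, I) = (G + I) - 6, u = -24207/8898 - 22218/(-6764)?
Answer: -607968995/2507753 ≈ -242.44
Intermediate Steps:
u = 1414984/2507753 (u = -24207*1/8898 - 22218*(-1/6764) = -8069/2966 + 11109/3382 = 1414984/2507753 ≈ 0.56424)
A(G, I) = -6 + G + I
c(t) = -3*(4 + t)²
u + c(A(3, 8)) = 1414984/2507753 - 3*(4 + (-6 + 3 + 8))² = 1414984/2507753 - 3*(4 + 5)² = 1414984/2507753 - 3*9² = 1414984/2507753 - 3*81 = 1414984/2507753 - 243 = -607968995/2507753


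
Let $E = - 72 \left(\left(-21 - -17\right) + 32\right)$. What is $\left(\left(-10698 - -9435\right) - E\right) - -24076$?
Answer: $24829$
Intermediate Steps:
$E = -2016$ ($E = - 72 \left(\left(-21 + 17\right) + 32\right) = - 72 \left(-4 + 32\right) = \left(-72\right) 28 = -2016$)
$\left(\left(-10698 - -9435\right) - E\right) - -24076 = \left(\left(-10698 - -9435\right) - -2016\right) - -24076 = \left(\left(-10698 + 9435\right) + 2016\right) + 24076 = \left(-1263 + 2016\right) + 24076 = 753 + 24076 = 24829$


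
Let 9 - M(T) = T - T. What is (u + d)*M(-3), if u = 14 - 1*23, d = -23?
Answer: -288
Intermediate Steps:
M(T) = 9 (M(T) = 9 - (T - T) = 9 - 1*0 = 9 + 0 = 9)
u = -9 (u = 14 - 23 = -9)
(u + d)*M(-3) = (-9 - 23)*9 = -32*9 = -288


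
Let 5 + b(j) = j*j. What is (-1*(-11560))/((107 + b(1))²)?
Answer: 11560/10609 ≈ 1.0896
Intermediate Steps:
b(j) = -5 + j² (b(j) = -5 + j*j = -5 + j²)
(-1*(-11560))/((107 + b(1))²) = (-1*(-11560))/((107 + (-5 + 1²))²) = 11560/((107 + (-5 + 1))²) = 11560/((107 - 4)²) = 11560/(103²) = 11560/10609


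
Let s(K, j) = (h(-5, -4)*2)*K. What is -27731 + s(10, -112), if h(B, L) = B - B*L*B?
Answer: -25831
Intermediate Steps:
h(B, L) = B - L*B**2
s(K, j) = 190*K (s(K, j) = (-5*(1 - 1*(-5)*(-4))*2)*K = (-5*(1 - 20)*2)*K = (-5*(-19)*2)*K = (95*2)*K = 190*K)
-27731 + s(10, -112) = -27731 + 190*10 = -27731 + 1900 = -25831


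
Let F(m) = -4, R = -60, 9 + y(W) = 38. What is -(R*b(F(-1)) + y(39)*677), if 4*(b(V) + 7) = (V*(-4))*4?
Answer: -19093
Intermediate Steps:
y(W) = 29 (y(W) = -9 + 38 = 29)
b(V) = -7 - 4*V (b(V) = -7 + ((V*(-4))*4)/4 = -7 + (-4*V*4)/4 = -7 + (-16*V)/4 = -7 - 4*V)
-(R*b(F(-1)) + y(39)*677) = -(-60*(-7 - 4*(-4)) + 29*677) = -(-60*(-7 + 16) + 19633) = -(-60*9 + 19633) = -(-540 + 19633) = -1*19093 = -19093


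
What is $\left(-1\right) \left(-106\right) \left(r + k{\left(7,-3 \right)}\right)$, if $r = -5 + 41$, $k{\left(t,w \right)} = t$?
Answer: $4558$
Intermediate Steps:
$r = 36$
$\left(-1\right) \left(-106\right) \left(r + k{\left(7,-3 \right)}\right) = \left(-1\right) \left(-106\right) \left(36 + 7\right) = 106 \cdot 43 = 4558$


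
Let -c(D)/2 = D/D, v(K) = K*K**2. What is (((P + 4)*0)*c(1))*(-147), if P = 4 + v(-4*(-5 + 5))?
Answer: 0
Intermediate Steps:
v(K) = K**3
c(D) = -2 (c(D) = -2*D/D = -2*1 = -2)
P = 4 (P = 4 + (-4*(-5 + 5))**3 = 4 + (-4*0)**3 = 4 + 0**3 = 4 + 0 = 4)
(((P + 4)*0)*c(1))*(-147) = (((4 + 4)*0)*(-2))*(-147) = ((8*0)*(-2))*(-147) = (0*(-2))*(-147) = 0*(-147) = 0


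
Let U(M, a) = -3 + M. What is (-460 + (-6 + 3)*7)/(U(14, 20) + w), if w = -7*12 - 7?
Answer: 481/80 ≈ 6.0125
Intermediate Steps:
w = -91 (w = -84 - 7 = -91)
(-460 + (-6 + 3)*7)/(U(14, 20) + w) = (-460 + (-6 + 3)*7)/((-3 + 14) - 91) = (-460 - 3*7)/(11 - 91) = (-460 - 21)/(-80) = -481*(-1/80) = 481/80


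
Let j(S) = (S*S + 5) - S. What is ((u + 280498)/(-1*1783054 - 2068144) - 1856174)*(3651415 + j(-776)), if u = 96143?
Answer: -15206176300647806298/1925599 ≈ -7.8969e+12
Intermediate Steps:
j(S) = 5 + S**2 - S (j(S) = (S**2 + 5) - S = (5 + S**2) - S = 5 + S**2 - S)
((u + 280498)/(-1*1783054 - 2068144) - 1856174)*(3651415 + j(-776)) = ((96143 + 280498)/(-1*1783054 - 2068144) - 1856174)*(3651415 + (5 + (-776)**2 - 1*(-776))) = (376641/(-1783054 - 2068144) - 1856174)*(3651415 + (5 + 602176 + 776)) = (376641/(-3851198) - 1856174)*(3651415 + 602957) = (376641*(-1/3851198) - 1856174)*4254372 = (-376641/3851198 - 1856174)*4254372 = -7148493973093/3851198*4254372 = -15206176300647806298/1925599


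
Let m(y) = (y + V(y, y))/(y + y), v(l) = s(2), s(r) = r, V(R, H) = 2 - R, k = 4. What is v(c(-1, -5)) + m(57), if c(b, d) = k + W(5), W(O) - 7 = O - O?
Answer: 115/57 ≈ 2.0175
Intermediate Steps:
W(O) = 7 (W(O) = 7 + (O - O) = 7 + 0 = 7)
c(b, d) = 11 (c(b, d) = 4 + 7 = 11)
v(l) = 2
m(y) = 1/y (m(y) = (y + (2 - y))/(y + y) = 2/((2*y)) = 2*(1/(2*y)) = 1/y)
v(c(-1, -5)) + m(57) = 2 + 1/57 = 115/57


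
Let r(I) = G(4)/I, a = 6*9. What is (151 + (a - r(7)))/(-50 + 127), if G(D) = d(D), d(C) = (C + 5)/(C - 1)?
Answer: 1432/539 ≈ 2.6568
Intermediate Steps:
a = 54
d(C) = (5 + C)/(-1 + C)
G(D) = (5 + D)/(-1 + D)
r(I) = 3/I (r(I) = ((5 + 4)/(-1 + 4))/I = (9/3)/I = ((⅓)*9)/I = 3/I)
(151 + (a - r(7)))/(-50 + 127) = (151 + (54 - 3/7))/(-50 + 127) = (151 + (54 - 3/7))/77 = (151 + 375/7)/77 = (1/77)*(1432/7) = 1432/539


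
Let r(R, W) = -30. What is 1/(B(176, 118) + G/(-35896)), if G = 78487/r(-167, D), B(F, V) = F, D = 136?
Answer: 1076880/189609367 ≈ 0.0056795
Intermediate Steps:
G = -78487/30 (G = 78487/(-30) = 78487*(-1/30) = -78487/30 ≈ -2616.2)
1/(B(176, 118) + G/(-35896)) = 1/(176 - 78487/30/(-35896)) = 1/(176 - 78487/30*(-1/35896)) = 1/(176 + 78487/1076880) = 1/(189609367/1076880) = 1076880/189609367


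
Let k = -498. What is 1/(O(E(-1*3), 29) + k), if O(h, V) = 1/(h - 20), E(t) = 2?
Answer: -18/8965 ≈ -0.0020078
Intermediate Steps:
O(h, V) = 1/(-20 + h)
1/(O(E(-1*3), 29) + k) = 1/(1/(-20 + 2) - 498) = 1/(1/(-18) - 498) = 1/(-1/18 - 498) = 1/(-8965/18) = -18/8965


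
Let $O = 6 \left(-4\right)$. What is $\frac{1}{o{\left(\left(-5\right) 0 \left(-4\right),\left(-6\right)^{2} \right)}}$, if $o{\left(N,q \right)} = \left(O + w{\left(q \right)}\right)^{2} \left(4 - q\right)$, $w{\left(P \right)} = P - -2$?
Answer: $- \frac{1}{6272} \approx -0.00015944$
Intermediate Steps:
$w{\left(P \right)} = 2 + P$ ($w{\left(P \right)} = P + 2 = 2 + P$)
$O = -24$
$o{\left(N,q \right)} = \left(-22 + q\right)^{2} \left(4 - q\right)$ ($o{\left(N,q \right)} = \left(-24 + \left(2 + q\right)\right)^{2} \left(4 - q\right) = \left(-22 + q\right)^{2} \left(4 - q\right)$)
$\frac{1}{o{\left(\left(-5\right) 0 \left(-4\right),\left(-6\right)^{2} \right)}} = \frac{1}{\left(-22 + \left(-6\right)^{2}\right)^{2} \left(4 - \left(-6\right)^{2}\right)} = \frac{1}{\left(-22 + 36\right)^{2} \left(4 - 36\right)} = \frac{1}{14^{2} \left(4 - 36\right)} = \frac{1}{196 \left(-32\right)} = \frac{1}{-6272} = - \frac{1}{6272}$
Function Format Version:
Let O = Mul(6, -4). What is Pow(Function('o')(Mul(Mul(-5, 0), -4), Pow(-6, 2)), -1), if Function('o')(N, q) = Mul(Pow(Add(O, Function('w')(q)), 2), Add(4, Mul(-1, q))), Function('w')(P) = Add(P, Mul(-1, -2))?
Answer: Rational(-1, 6272) ≈ -0.00015944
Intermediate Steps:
Function('w')(P) = Add(2, P) (Function('w')(P) = Add(P, 2) = Add(2, P))
O = -24
Function('o')(N, q) = Mul(Pow(Add(-22, q), 2), Add(4, Mul(-1, q))) (Function('o')(N, q) = Mul(Pow(Add(-24, Add(2, q)), 2), Add(4, Mul(-1, q))) = Mul(Pow(Add(-22, q), 2), Add(4, Mul(-1, q))))
Pow(Function('o')(Mul(Mul(-5, 0), -4), Pow(-6, 2)), -1) = Pow(Mul(Pow(Add(-22, Pow(-6, 2)), 2), Add(4, Mul(-1, Pow(-6, 2)))), -1) = Pow(Mul(Pow(Add(-22, 36), 2), Add(4, Mul(-1, 36))), -1) = Pow(Mul(Pow(14, 2), Add(4, -36)), -1) = Pow(Mul(196, -32), -1) = Pow(-6272, -1) = Rational(-1, 6272)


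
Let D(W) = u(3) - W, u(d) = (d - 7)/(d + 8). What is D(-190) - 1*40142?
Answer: -439476/11 ≈ -39952.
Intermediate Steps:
u(d) = (-7 + d)/(8 + d)
D(W) = -4/11 - W (D(W) = (-7 + 3)/(8 + 3) - W = -4/11 - W)
D(-190) - 1*40142 = (-4/11 - 1*(-190)) - 1*40142 = (-4/11 + 190) - 40142 = 2086/11 - 40142 = -439476/11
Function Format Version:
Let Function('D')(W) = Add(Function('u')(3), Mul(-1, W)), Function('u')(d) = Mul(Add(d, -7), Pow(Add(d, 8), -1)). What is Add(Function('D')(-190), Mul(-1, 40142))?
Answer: Rational(-439476, 11) ≈ -39952.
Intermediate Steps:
Function('u')(d) = Mul(Pow(Add(8, d), -1), Add(-7, d)) (Function('u')(d) = Mul(Add(-7, d), Pow(Add(8, d), -1)) = Mul(Pow(Add(8, d), -1), Add(-7, d)))
Function('D')(W) = Add(Rational(-4, 11), Mul(-1, W)) (Function('D')(W) = Add(Mul(Pow(Add(8, 3), -1), Add(-7, 3)), Mul(-1, W)) = Add(Mul(Pow(11, -1), -4), Mul(-1, W)) = Add(Mul(Rational(1, 11), -4), Mul(-1, W)) = Add(Rational(-4, 11), Mul(-1, W)))
Add(Function('D')(-190), Mul(-1, 40142)) = Add(Add(Rational(-4, 11), Mul(-1, -190)), Mul(-1, 40142)) = Add(Add(Rational(-4, 11), 190), -40142) = Add(Rational(2086, 11), -40142) = Rational(-439476, 11)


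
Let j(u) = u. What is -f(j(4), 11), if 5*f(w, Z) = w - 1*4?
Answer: 0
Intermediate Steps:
f(w, Z) = -4/5 + w/5 (f(w, Z) = (w - 1*4)/5 = (w - 4)/5 = (-4 + w)/5 = -4/5 + w/5)
-f(j(4), 11) = -(-4/5 + (1/5)*4) = -(-4/5 + 4/5) = -1*0 = 0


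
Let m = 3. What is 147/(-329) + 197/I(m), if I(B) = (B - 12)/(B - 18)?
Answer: 46232/141 ≈ 327.89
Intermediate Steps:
I(B) = (-12 + B)/(-18 + B)
147/(-329) + 197/I(m) = 147/(-329) + 197/(((-12 + 3)/(-18 + 3))) = 147*(-1/329) + 197/((-9/(-15))) = -21/47 + 197/((-1/15*(-9))) = -21/47 + 197/(⅗) = -21/47 + 197*(5/3) = -21/47 + 985/3 = 46232/141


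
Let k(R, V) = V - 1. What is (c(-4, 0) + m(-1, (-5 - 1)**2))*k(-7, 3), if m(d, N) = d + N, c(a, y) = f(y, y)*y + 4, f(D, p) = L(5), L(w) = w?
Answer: 78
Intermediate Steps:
f(D, p) = 5
k(R, V) = -1 + V
c(a, y) = 4 + 5*y (c(a, y) = 5*y + 4 = 4 + 5*y)
m(d, N) = N + d
(c(-4, 0) + m(-1, (-5 - 1)**2))*k(-7, 3) = ((4 + 5*0) + ((-5 - 1)**2 - 1))*(-1 + 3) = ((4 + 0) + ((-6)**2 - 1))*2 = (4 + (36 - 1))*2 = (4 + 35)*2 = 39*2 = 78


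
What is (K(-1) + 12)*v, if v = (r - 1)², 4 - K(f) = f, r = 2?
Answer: 17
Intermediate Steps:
K(f) = 4 - f
v = 1 (v = (2 - 1)² = 1² = 1)
(K(-1) + 12)*v = ((4 - 1*(-1)) + 12)*1 = ((4 + 1) + 12)*1 = (5 + 12)*1 = 17*1 = 17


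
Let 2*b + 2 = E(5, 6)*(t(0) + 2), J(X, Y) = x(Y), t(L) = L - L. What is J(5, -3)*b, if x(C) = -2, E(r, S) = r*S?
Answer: -58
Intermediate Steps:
t(L) = 0
E(r, S) = S*r
J(X, Y) = -2
b = 29 (b = -1 + ((6*5)*(0 + 2))/2 = -1 + (30*2)/2 = -1 + (1/2)*60 = -1 + 30 = 29)
J(5, -3)*b = -2*29 = -58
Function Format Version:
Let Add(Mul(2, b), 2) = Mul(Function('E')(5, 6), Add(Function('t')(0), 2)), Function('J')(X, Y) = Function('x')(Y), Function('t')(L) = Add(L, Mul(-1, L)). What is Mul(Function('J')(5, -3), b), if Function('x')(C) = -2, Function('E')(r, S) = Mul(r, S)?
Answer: -58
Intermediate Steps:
Function('t')(L) = 0
Function('E')(r, S) = Mul(S, r)
Function('J')(X, Y) = -2
b = 29 (b = Add(-1, Mul(Rational(1, 2), Mul(Mul(6, 5), Add(0, 2)))) = Add(-1, Mul(Rational(1, 2), Mul(30, 2))) = Add(-1, Mul(Rational(1, 2), 60)) = Add(-1, 30) = 29)
Mul(Function('J')(5, -3), b) = Mul(-2, 29) = -58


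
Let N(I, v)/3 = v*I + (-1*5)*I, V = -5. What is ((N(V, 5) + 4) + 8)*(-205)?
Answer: -2460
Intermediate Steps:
N(I, v) = -15*I + 3*I*v (N(I, v) = 3*(v*I + (-1*5)*I) = 3*(I*v - 5*I) = 3*(-5*I + I*v) = -15*I + 3*I*v)
((N(V, 5) + 4) + 8)*(-205) = ((3*(-5)*(-5 + 5) + 4) + 8)*(-205) = ((3*(-5)*0 + 4) + 8)*(-205) = ((0 + 4) + 8)*(-205) = (4 + 8)*(-205) = 12*(-205) = -2460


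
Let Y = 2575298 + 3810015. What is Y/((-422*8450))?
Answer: -6385313/3565900 ≈ -1.7907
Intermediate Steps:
Y = 6385313
Y/((-422*8450)) = 6385313/((-422*8450)) = 6385313/(-3565900) = 6385313*(-1/3565900) = -6385313/3565900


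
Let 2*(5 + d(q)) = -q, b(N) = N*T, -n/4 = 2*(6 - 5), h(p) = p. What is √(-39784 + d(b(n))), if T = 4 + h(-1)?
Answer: I*√39777 ≈ 199.44*I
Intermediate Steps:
T = 3 (T = 4 - 1 = 3)
n = -8 (n = -8*(6 - 5) = -8 ≈ -8.0000)
b(N) = 3*N (b(N) = N*3 = 3*N)
d(q) = -5 - q/2 (d(q) = -5 + (-q)/2 = -5 - q/2)
√(-39784 + d(b(n))) = √(-39784 + (-5 - 3*(-8)/2)) = √(-39784 + (-5 - ½*(-24))) = √(-39784 + (-5 + 12)) = √(-39784 + 7) = √(-39777) = I*√39777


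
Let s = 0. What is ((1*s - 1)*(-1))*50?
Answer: 50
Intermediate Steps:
((1*s - 1)*(-1))*50 = ((1*0 - 1)*(-1))*50 = ((0 - 1)*(-1))*50 = -1*(-1)*50 = 1*50 = 50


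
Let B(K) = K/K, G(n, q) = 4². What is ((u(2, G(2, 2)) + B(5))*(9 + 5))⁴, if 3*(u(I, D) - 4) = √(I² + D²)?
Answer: 18025747600/81 + 745270400*√65/27 ≈ 4.4508e+8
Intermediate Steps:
G(n, q) = 16
B(K) = 1
u(I, D) = 4 + √(D² + I²)/3 (u(I, D) = 4 + √(I² + D²)/3 = 4 + √(D² + I²)/3)
((u(2, G(2, 2)) + B(5))*(9 + 5))⁴ = (((4 + √(16² + 2²)/3) + 1)*(9 + 5))⁴ = (((4 + √(256 + 4)/3) + 1)*14)⁴ = (((4 + √260/3) + 1)*14)⁴ = (((4 + (2*√65)/3) + 1)*14)⁴ = (((4 + 2*√65/3) + 1)*14)⁴ = ((5 + 2*√65/3)*14)⁴ = (70 + 28*√65/3)⁴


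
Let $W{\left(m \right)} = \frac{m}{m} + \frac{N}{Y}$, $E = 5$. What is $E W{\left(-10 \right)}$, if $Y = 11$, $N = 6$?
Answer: $\frac{85}{11} \approx 7.7273$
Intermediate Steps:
$W{\left(m \right)} = \frac{17}{11}$ ($W{\left(m \right)} = \frac{m}{m} + \frac{6}{11} = 1 + 6 \cdot \frac{1}{11} = 1 + \frac{6}{11} = \frac{17}{11}$)
$E W{\left(-10 \right)} = 5 \cdot \frac{17}{11} = \frac{85}{11}$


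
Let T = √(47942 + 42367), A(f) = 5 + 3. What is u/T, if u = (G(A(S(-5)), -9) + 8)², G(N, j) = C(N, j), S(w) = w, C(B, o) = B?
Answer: 256*√90309/90309 ≈ 0.85187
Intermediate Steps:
A(f) = 8
T = √90309 ≈ 300.51
G(N, j) = N
u = 256 (u = (8 + 8)² = 16² = 256)
u/T = 256/(√90309) = 256*(√90309/90309) = 256*√90309/90309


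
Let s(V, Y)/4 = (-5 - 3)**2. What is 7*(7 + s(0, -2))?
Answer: 1841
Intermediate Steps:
s(V, Y) = 256 (s(V, Y) = 4*(-5 - 3)**2 = 4*(-8)**2 = 4*64 = 256)
7*(7 + s(0, -2)) = 7*(7 + 256) = 7*263 = 1841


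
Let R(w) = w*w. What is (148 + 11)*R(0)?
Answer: 0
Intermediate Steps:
R(w) = w**2
(148 + 11)*R(0) = (148 + 11)*0**2 = 159*0 = 0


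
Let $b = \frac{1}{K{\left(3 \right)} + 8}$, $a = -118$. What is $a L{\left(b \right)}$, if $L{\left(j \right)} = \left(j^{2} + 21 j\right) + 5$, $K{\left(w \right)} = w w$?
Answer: $- \frac{212754}{289} \approx -736.17$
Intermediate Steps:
$K{\left(w \right)} = w^{2}$
$b = \frac{1}{17}$ ($b = \frac{1}{3^{2} + 8} = \frac{1}{9 + 8} = \frac{1}{17} \approx 0.058824$)
$L{\left(j \right)} = 5 + j^{2} + 21 j$
$a L{\left(b \right)} = - 118 \left(5 + \left(\frac{1}{17}\right)^{2} + 21 \cdot \frac{1}{17}\right) = - 118 \left(5 + \frac{1}{289} + \frac{21}{17}\right) = \left(-118\right) \frac{1803}{289} = - \frac{212754}{289}$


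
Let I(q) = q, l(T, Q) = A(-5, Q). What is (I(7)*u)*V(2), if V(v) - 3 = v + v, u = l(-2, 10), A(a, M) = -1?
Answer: -49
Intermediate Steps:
l(T, Q) = -1
u = -1
V(v) = 3 + 2*v (V(v) = 3 + (v + v) = 3 + 2*v)
(I(7)*u)*V(2) = (7*(-1))*(3 + 2*2) = -7*(3 + 4) = -7*7 = -49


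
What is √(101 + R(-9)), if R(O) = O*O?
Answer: √182 ≈ 13.491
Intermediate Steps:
R(O) = O²
√(101 + R(-9)) = √(101 + (-9)²) = √(101 + 81) = √182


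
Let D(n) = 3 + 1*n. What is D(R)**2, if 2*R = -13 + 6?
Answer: 1/4 ≈ 0.25000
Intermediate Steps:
R = -7/2 (R = (-13 + 6)/2 = (1/2)*(-7) = -7/2 ≈ -3.5000)
D(n) = 3 + n
D(R)**2 = (3 - 7/2)**2 = (-1/2)**2 = 1/4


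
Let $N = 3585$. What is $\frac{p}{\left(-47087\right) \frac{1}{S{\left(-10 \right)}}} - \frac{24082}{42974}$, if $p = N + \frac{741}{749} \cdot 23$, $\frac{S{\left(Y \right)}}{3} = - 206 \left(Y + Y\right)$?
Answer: $- \frac{718075227089243}{757807018381} \approx -947.57$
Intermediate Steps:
$S{\left(Y \right)} = - 1236 Y$ ($S{\left(Y \right)} = 3 \left(- 206 \left(Y + Y\right)\right) = 3 \left(- 206 \cdot 2 Y\right) = 3 \left(- 412 Y\right) = - 1236 Y$)
$p = \frac{2702208}{749}$ ($p = 3585 + \frac{741}{749} \cdot 23 = 3585 + \frac{17043}{749} = \frac{2702208}{749} \approx 3607.8$)
$\frac{p}{\left(-47087\right) \frac{1}{S{\left(-10 \right)}}} - \frac{24082}{42974} = \frac{2702208}{749 \left(- \frac{47087}{\left(-1236\right) \left(-10\right)}\right)} - \frac{24082}{42974} = \frac{2702208}{749 \left(- \frac{47087}{12360}\right)} - \frac{12041}{21487} = \frac{2702208}{749} \left(- \frac{12360}{47087}\right) - \frac{12041}{21487} = - \frac{33399290880}{35268163} - \frac{12041}{21487} = - \frac{718075227089243}{757807018381}$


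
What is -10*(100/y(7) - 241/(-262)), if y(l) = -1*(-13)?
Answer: -146665/1703 ≈ -86.122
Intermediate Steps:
y(l) = 13
-10*(100/y(7) - 241/(-262)) = -10*(100/13 - 241/(-262)) = -10*(100*(1/13) - 241*(-1/262)) = -10*(100/13 + 241/262) = -10*29333/3406 = -146665/1703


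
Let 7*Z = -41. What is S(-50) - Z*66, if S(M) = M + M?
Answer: 2006/7 ≈ 286.57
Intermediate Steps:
Z = -41/7 (Z = (⅐)*(-41) = -41/7 ≈ -5.8571)
S(M) = 2*M
S(-50) - Z*66 = 2*(-50) - (-41)*66/7 = -100 - 1*(-2706/7) = -100 + 2706/7 = 2006/7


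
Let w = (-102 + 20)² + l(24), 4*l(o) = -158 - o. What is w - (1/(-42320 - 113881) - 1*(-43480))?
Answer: -11496862201/312402 ≈ -36802.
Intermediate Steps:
l(o) = -79/2 - o/4 (l(o) = (-158 - o)/4 = -79/2 - o/4)
w = 13357/2 (w = (-102 + 20)² + (-79/2 - ¼*24) = (-82)² + (-79/2 - 6) = 6724 - 91/2 = 13357/2 ≈ 6678.5)
w - (1/(-42320 - 113881) - 1*(-43480)) = 13357/2 - (1/(-42320 - 113881) - 1*(-43480)) = 13357/2 - (1/(-156201) + 43480) = 13357/2 - (-1/156201 + 43480) = 13357/2 - 1*6791619479/156201 = 13357/2 - 6791619479/156201 = -11496862201/312402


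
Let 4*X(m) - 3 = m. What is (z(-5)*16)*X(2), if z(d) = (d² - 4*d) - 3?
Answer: 840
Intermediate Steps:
X(m) = ¾ + m/4
z(d) = -3 + d² - 4*d
(z(-5)*16)*X(2) = ((-3 + (-5)² - 4*(-5))*16)*(¾ + (¼)*2) = ((-3 + 25 + 20)*16)*(¾ + ½) = (42*16)*(5/4) = 672*(5/4) = 840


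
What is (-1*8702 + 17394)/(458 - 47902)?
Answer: -2173/11861 ≈ -0.18321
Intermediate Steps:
(-1*8702 + 17394)/(458 - 47902) = (-8702 + 17394)/(-47444) = 8692*(-1/47444) = -2173/11861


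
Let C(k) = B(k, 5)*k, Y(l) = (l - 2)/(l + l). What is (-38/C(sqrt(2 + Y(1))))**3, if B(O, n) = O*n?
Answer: -438976/3375 ≈ -130.07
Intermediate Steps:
Y(l) = (-2 + l)/(2*l) (Y(l) = (-2 + l)/((2*l)) = (-2 + l)*(1/(2*l)) = (-2 + l)/(2*l))
C(k) = 5*k**2 (C(k) = (k*5)*k = (5*k)*k = 5*k**2)
(-38/C(sqrt(2 + Y(1))))**3 = (-38*1/(5*(2 + (1/2)*(-2 + 1)/1)))**3 = (-38*1/(5*(2 + (1/2)*1*(-1))))**3 = (-38*1/(5*(2 - 1/2)))**3 = (-38/(5*(sqrt(3/2))**2))**3 = (-38/(5*(sqrt(6)/2)**2))**3 = (-38/(5*(3/2)))**3 = (-38/15/2)**3 = (-38*2/15)**3 = (-76/15)**3 = -438976/3375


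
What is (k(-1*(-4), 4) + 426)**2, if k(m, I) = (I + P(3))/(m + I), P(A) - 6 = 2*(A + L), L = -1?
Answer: 2927521/16 ≈ 1.8297e+5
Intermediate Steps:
P(A) = 4 + 2*A (P(A) = 6 + 2*(A - 1) = 6 + 2*(-1 + A) = 6 + (-2 + 2*A) = 4 + 2*A)
k(m, I) = (10 + I)/(I + m) (k(m, I) = (I + (4 + 2*3))/(m + I) = (I + (4 + 6))/(I + m) = (I + 10)/(I + m) = (10 + I)/(I + m))
(k(-1*(-4), 4) + 426)**2 = ((10 + 4)/(4 - 1*(-4)) + 426)**2 = (14/(4 + 4) + 426)**2 = (14/8 + 426)**2 = ((1/8)*14 + 426)**2 = (7/4 + 426)**2 = (1711/4)**2 = 2927521/16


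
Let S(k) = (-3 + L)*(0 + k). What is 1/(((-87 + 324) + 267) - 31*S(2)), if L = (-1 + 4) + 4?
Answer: 1/256 ≈ 0.0039063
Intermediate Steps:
L = 7 (L = 3 + 4 = 7)
S(k) = 4*k (S(k) = (-3 + 7)*(0 + k) = 4*k)
1/(((-87 + 324) + 267) - 31*S(2)) = 1/(((-87 + 324) + 267) - 124*2) = 1/((237 + 267) - 31*8) = 1/(504 - 248) = 1/256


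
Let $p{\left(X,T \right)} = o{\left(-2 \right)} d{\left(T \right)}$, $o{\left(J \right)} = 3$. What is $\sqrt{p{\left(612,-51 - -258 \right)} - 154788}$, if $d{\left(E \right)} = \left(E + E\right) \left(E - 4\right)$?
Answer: $\sqrt{97338} \approx 311.99$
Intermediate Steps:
$d{\left(E \right)} = 2 E \left(-4 + E\right)$
$p{\left(X,T \right)} = 6 T \left(-4 + T\right)$ ($p{\left(X,T \right)} = 3 \cdot 2 T \left(-4 + T\right) = 6 T \left(-4 + T\right)$)
$\sqrt{p{\left(612,-51 - -258 \right)} - 154788} = \sqrt{6 \left(-51 - -258\right) \left(-4 - -207\right) - 154788} = \sqrt{6 \left(-51 + 258\right) \left(-4 + \left(-51 + 258\right)\right) - 154788} = \sqrt{6 \cdot 207 \left(-4 + 207\right) - 154788} = \sqrt{6 \cdot 207 \cdot 203 - 154788} = \sqrt{252126 - 154788} = \sqrt{97338}$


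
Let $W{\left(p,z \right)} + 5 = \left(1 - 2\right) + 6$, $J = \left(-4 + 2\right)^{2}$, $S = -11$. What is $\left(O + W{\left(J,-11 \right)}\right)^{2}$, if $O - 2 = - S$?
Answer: $169$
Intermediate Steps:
$J = 4$ ($J = \left(-2\right)^{2} = 4$)
$W{\left(p,z \right)} = 0$ ($W{\left(p,z \right)} = -5 + \left(\left(1 - 2\right) + 6\right) = -5 + \left(-1 + 6\right) = -5 + 5 = 0$)
$O = 13$ ($O = 2 - -11 = 2 + 11 = 13$)
$\left(O + W{\left(J,-11 \right)}\right)^{2} = \left(13 + 0\right)^{2} = 13^{2} = 169$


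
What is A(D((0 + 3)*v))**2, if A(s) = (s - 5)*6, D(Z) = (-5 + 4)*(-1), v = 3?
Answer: 576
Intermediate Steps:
D(Z) = 1 (D(Z) = -1*(-1) = 1)
A(s) = -30 + 6*s (A(s) = (-5 + s)*6 = -30 + 6*s)
A(D((0 + 3)*v))**2 = (-30 + 6*1)**2 = (-30 + 6)**2 = (-24)**2 = 576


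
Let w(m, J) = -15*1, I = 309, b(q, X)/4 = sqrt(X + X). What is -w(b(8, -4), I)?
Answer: 15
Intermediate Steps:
b(q, X) = 4*sqrt(2)*sqrt(X) (b(q, X) = 4*sqrt(X + X) = 4*sqrt(2*X) = 4*(sqrt(2)*sqrt(X)) = 4*sqrt(2)*sqrt(X))
w(m, J) = -15
-w(b(8, -4), I) = -1*(-15) = 15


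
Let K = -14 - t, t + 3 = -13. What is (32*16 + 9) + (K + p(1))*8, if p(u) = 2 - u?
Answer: 545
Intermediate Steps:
t = -16 (t = -3 - 13 = -16)
K = 2 (K = -14 - 1*(-16) = -14 + 16 = 2)
(32*16 + 9) + (K + p(1))*8 = (32*16 + 9) + (2 + (2 - 1*1))*8 = (512 + 9) + (2 + (2 - 1))*8 = 521 + (2 + 1)*8 = 521 + 3*8 = 521 + 24 = 545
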